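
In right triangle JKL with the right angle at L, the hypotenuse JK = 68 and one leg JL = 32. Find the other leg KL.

KL = sqrt(68^2 - 32^2) = sqrt(3600) = 60

60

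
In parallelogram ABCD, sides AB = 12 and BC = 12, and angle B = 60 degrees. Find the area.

Area = 12 * 12 * sin(60°) = 144 * sqrt(3)/2 = 72*sqrt(3)

72*sqrt(3)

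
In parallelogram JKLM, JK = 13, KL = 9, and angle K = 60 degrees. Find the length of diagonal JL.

The diagonal of a parallelogram can be found by treating two adjacent sides and the diagonal as a triangle.
Applying the law of cosines with sides 13, 9 and included angle 60°:
d^2 = 169 + 81 - 234*cos(60°) = 133
d = sqrt(133)

sqrt(133)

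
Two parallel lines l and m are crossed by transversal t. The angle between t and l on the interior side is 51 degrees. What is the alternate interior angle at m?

Alternate interior angles formed by parallel lines and a transversal are equal.
The given angle is 51 degrees.
The alternate interior angle = 51 degrees.

51 degrees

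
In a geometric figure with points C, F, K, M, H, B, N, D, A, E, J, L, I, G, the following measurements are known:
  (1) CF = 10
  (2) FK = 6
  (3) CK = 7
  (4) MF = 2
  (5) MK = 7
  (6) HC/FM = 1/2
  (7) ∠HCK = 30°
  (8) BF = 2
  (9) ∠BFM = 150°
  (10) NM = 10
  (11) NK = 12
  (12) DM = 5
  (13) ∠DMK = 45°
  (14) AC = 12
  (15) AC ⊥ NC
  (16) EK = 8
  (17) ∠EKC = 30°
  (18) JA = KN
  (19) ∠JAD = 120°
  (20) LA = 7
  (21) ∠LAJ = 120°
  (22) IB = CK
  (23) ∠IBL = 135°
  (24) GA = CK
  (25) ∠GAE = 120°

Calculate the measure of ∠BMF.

Step 1: By the law of cosines on triangle MFB: MB² = 2² + 2² − 2·2·2·cos(150°) = 14.93, so MB ≈ 3.86.
Step 2: By the inverse law of cosines on triangle BMF: cos(∠BMF) = (3.86² + 2² − 2²) / (2·3.86·2) = 14.93/15.45 = 0.9659, so ∠BMF = 15°.

Therefore, the measure of angle ∠BMF = 15°.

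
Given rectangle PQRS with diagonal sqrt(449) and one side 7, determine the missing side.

The diagonal of a rectangle forms a right triangle with the two sides.
Rearranging the Pythagorean theorem: missing side = sqrt(d^2 - known^2).
= sqrt(449 - 49) = sqrt(400) = 20.

20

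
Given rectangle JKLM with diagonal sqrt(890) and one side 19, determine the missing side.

Using the Pythagorean theorem: d^2 = a^2 + b^2
b^2 = d^2 - a^2
b^2 = 890 - 361
b^2 = 529
b = sqrt(529) = 23

23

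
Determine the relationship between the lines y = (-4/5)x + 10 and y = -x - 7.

Slope of line 1: m1 = -4/5
Slope of line 2: m2 = -1
For parallel lines we need equal slopes: -4/5 != -1.
For perpendicular lines we need m1*m2 = -1: (-4/5)(-1) = 4/5 != -1.
Since neither condition holds, the lines are neither parallel nor perpendicular.

Neither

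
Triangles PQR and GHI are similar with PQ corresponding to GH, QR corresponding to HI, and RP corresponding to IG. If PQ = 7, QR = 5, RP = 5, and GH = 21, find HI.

Since the triangles are similar, the ratio of corresponding sides is constant.
Scale factor k = GH / PQ = 21 / 7 = 3
HI = k * QR = 3 * 5 = 15

15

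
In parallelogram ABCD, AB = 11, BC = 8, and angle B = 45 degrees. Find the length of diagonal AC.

The diagonal of a parallelogram can be found by treating two adjacent sides and the diagonal as a triangle.
Applying the law of cosines with sides 11, 8 and included angle 45°:
d^2 = 121 + 64 - 176*cos(45°) = 185 - 88*sqrt(2)
d = sqrt(185 - 88*sqrt(2))

sqrt(185 - 88*sqrt(2))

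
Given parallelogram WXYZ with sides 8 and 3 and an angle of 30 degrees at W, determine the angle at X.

In a parallelogram, consecutive angles are supplementary (sum to 180°).
angle X = 180 - angle W
angle X = 180 - 30
angle X = 150 degrees

150 degrees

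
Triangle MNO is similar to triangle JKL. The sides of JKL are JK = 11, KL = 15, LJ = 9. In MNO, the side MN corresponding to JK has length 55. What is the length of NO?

Since the triangles are similar, the ratio of corresponding sides is constant.
Scale factor k = MN / JK = 55 / 11 = 5
NO = k * KL = 5 * 15 = 75

75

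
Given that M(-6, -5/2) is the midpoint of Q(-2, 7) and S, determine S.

Using the midpoint formula: M = ((x1 + x2)/2, (y1 + y2)/2)
We know M = (-6, -5/2) and Q = (-2, 7)
For x: -6 = (-2 + x2)/2, so x2 = 2*-6 - -2 = -10
For y: -5/2 = (7 + y2)/2, so y2 = 2*-5/2 - 7 = -12
S = (-10, -12)

(-10, -12)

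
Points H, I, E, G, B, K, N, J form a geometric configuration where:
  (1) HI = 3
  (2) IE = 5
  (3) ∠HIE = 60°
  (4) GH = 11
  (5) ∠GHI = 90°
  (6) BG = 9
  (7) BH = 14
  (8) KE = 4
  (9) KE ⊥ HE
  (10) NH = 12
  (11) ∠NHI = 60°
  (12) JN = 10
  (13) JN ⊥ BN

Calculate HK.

Step 1: By the law of cosines on triangle EIH: EH² = 5² + 3² − 2·5·3·cos(60°) = 19, so EH = √19.
Step 2: By the law of cosines on triangle HEK: HK² = √19² + 4² − 2·√19·4·cos(90°) = 35, so HK = √35.

Therefore, the length of HK = √35.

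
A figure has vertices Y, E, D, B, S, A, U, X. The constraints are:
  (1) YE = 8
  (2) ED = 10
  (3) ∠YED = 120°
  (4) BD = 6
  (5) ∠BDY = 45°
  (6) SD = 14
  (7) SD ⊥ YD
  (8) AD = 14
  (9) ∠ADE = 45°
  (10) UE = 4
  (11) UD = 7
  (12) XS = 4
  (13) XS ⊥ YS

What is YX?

Step 1: By the law of cosines on triangle DEY: DY² = 10² + 8² − 2·10·8·cos(120°) = 244, so DY = 2·√61.
Step 2: By the law of cosines on triangle SDY: SY² = 14² + (2·√61)² − 2·14·2·√61·cos(90°) = 440, so SY = 2·√110.
Step 3: By the law of cosines on triangle YSX: YX² = (2·√110)² + 4² − 2·2·√110·4·cos(90°) = 456, so YX = 2·√114.

Therefore, the length of YX = 2·√114.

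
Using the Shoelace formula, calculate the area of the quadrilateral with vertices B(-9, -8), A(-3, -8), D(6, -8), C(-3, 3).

The Shoelace formula works by pairing each vertex with the next (cycling back to the first).
For each pair, compute x_i*y_(i+1) - x_(i+1)*y_i:
  (-9*-8 - -3*-8) = 48
  (-3*-8 - 6*-8) = 72
  (6*3 - -3*-8) = -6
  (-3*-8 - -9*3) = 51
Taking half the absolute value of the total: Area = (1/2)(165) = 165/2.

165/2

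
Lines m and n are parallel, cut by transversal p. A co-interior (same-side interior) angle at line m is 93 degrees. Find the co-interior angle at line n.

Co-interior angles sum to 180: 180 - 93 = 87 degrees.

87 degrees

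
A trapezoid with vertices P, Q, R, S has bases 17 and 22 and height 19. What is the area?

Area of a trapezoid = (base1 + base2) * height / 2
Area = (17 + 22) * 19 / 2
Area = 39 * 19 / 2
Area = 741 / 2
Area = 741/2

741/2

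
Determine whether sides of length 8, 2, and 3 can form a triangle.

The longest side is 8. The other two sides sum to 2 + 3 = 5.
Since 5 ≤ 8, the two shorter sides cannot reach around to close the triangle.

No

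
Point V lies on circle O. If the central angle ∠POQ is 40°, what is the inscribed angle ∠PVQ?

An inscribed angle intercepts an arc from a point on the circle, while the central angle intercepts the same arc from the center.
The inscribed angle is always half the central angle: 40° / 2 = 20°.

20°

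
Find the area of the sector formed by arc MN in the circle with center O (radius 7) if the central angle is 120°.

The full circle has area πr² = π(7)² = 49*pi.
The sector covers 120° out of 360°, a fraction of 1/3.
Sector area = 49*pi × 1/3 = 49*pi/3.

49*pi/3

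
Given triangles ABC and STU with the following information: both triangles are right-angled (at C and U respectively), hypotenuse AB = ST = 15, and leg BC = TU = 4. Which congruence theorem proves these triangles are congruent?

The given information provides:
both triangles are right-angled (at C and U respectively), hypotenuse AB = ST = 15, and leg BC = TU = 4
This matches the HL congruence theorem.
The hypotenuse and one leg of two right triangles are equal (Hypotenuse-Leg).

HL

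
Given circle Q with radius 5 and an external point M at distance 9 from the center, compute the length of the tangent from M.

tangent = √(d² - r²) = √(9² - 5²) = √(81 - 25) = √56 = 2*sqrt(14)

2*sqrt(14)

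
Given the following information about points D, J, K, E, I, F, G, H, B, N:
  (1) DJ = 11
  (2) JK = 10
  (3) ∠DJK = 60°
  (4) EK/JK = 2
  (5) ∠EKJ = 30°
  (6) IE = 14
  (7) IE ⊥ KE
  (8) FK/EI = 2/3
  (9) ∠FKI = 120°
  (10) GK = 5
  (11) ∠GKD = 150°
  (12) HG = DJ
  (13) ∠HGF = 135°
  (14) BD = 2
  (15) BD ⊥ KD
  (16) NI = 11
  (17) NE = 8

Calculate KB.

Step 1: By the law of cosines on triangle DJK: DK² = 11² + 10² − 2·11·10·cos(60°) = 111, so DK = √111.
Step 2: By the law of cosines on triangle KDB: KB² = √111² + 2² − 2·√111·2·cos(90°) = 115, so KB = √115.

Therefore, the length of KB = √115.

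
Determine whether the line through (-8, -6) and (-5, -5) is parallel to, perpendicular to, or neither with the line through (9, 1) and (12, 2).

Slope of line 1: m1 = (-5 - -6)/(-5 - -8) = 1/3 = 1/3
Slope of line 2: m2 = (2 - 1)/(12 - 9) = 1/3 = 1/3
Two lines are parallel if and only if they have equal slopes (or both are vertical).
Here m1 = m2 = 1/3, confirming the lines are parallel.

Parallel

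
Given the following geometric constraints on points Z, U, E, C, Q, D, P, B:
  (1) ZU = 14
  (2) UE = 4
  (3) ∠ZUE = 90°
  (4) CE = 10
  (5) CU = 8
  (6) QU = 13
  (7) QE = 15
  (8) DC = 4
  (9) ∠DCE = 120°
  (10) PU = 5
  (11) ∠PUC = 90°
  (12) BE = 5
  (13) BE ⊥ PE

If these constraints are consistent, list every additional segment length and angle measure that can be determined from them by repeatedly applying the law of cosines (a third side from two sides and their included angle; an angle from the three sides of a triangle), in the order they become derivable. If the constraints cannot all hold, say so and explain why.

The constraints are consistent. Derivable facts, in order:
After 1 step:
- CP = √89
- ED = 2·√39
- ZE = 2·√53
- ∠CEU = 49.46°
- ∠CUE = 108.21°
- ∠ECU = 22.33°
- ∠EQU = 14.25°
- ∠EUQ = 112.62°
- ∠QEU = 53.13°
After 2 steps:
- ∠CDE = 43.9°
- ∠CED = 16.1°
- ∠CPU = 57.99°
- ∠EZU = 15.95°
- ∠PCU = 32.01°
- ∠UEZ = 74.05°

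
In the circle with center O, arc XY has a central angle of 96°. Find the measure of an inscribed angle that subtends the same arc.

By the inscribed angle theorem, the inscribed angle is half the central angle.
Inscribed angle = 96° / 2 = 48°

48°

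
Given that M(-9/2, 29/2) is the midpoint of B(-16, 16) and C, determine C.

Using the midpoint formula: M = ((x1 + x2)/2, (y1 + y2)/2)
We know M = (-9/2, 29/2) and B = (-16, 16)
For x: -9/2 = (-16 + x2)/2, so x2 = 2*-9/2 - -16 = 7
For y: 29/2 = (16 + y2)/2, so y2 = 2*29/2 - 16 = 13
C = (7, 13)

(7, 13)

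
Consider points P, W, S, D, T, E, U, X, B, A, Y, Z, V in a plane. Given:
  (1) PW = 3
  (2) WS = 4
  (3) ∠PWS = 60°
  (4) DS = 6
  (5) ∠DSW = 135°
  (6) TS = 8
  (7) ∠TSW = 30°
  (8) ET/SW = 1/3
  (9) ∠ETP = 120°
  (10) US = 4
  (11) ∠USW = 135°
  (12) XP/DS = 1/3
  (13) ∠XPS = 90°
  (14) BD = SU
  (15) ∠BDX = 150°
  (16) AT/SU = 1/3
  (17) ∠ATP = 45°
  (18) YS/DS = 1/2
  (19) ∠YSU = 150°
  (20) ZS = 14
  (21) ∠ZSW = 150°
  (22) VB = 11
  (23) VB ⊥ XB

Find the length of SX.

From the given relations: XP = 1/3·DS = 1/3·6 = 2.
Step 1: By the law of cosines on triangle SWP: SP² = 4² + 3² − 2·4·3·cos(60°) = 13, so SP = √13.
Step 2: By the law of cosines on triangle SPX: SX² = √13² + 2² − 2·√13·2·cos(90°) = 17, so SX = √17.

Therefore, the length of SX = √17.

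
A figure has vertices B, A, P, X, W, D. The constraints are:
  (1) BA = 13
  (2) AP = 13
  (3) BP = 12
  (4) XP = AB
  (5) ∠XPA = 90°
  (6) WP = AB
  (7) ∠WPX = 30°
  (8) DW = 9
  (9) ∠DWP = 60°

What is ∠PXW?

From the given relations: XP = AB = 13; WP = AB = 13.
Step 1: By the law of cosines on triangle XPW: XW² = 13² + 13² − 2·13·13·cos(30°) = 45.28, so XW ≈ 6.73.
Step 2: By the inverse law of cosines on triangle PXW: cos(∠PXW) = (13² + 6.73² − 13²) / (2·13·6.73) = 45.28/174.96 = 0.2588, so ∠PXW = 75°.

Therefore, the measure of angle ∠PXW = 75°.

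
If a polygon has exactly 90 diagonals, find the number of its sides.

Using d = n(n - 3)/2, we solve 90 = n(n - 3)/2.
So n(n - 3) = 180.
Testing n = 15: 15 * 12 = 180 = 180. Correct.
The polygon has 15 sides.

15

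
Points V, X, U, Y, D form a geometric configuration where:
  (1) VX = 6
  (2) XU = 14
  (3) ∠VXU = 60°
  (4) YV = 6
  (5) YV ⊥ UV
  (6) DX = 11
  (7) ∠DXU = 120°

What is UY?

Step 1: By the law of cosines on triangle UXV: UV² = 14² + 6² − 2·14·6·cos(60°) = 148, so UV = 2·√37.
Step 2: By the law of cosines on triangle UVY: UY² = (2·√37)² + 6² − 2·2·√37·6·cos(90°) = 184, so UY = 2·√46.

Therefore, the length of UY = 2·√46.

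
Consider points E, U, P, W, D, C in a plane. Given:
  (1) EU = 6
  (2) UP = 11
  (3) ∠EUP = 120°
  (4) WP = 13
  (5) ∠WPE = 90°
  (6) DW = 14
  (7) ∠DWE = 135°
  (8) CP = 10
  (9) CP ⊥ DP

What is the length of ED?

Step 1: By the law of cosines on triangle EUP: EP² = 6² + 11² − 2·6·11·cos(120°) = 223, so EP ≈ 14.93.
Step 2: By the law of cosines on triangle EPW: EW² = 14.93² + 13² − 2·14.93·13·cos(90°) = 392, so EW = 14·√2.
Step 3: By the law of cosines on triangle EWD: ED² = (14·√2)² + 14² − 2·14·√2·14·cos(135°) = 980, so ED = 14·√5.

Therefore, the length of ED = 14·√5.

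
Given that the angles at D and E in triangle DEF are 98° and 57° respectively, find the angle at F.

By the triangle angle sum property, the three interior angles of any triangle add up to 180°.
We know angle D = 98° and angle E = 57°, so their sum is 155°.
Therefore angle F = 180° - 155° = 25°.

25 degrees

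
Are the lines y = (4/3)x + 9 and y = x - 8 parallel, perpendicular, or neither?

Slope of line 1: m1 = 4/3
Slope of line 2: m2 = 1
For parallel lines we need equal slopes: 4/3 != 1.
For perpendicular lines we need m1*m2 = -1: (4/3)(1) = 4/3 != -1.
Since neither condition holds, the lines are neither parallel nor perpendicular.

Neither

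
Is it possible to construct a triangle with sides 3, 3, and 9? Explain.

The longest side is 9. The other two sides sum to 3 + 3 = 6.
Since 6 ≤ 9, the two shorter sides cannot reach around to close the triangle.

No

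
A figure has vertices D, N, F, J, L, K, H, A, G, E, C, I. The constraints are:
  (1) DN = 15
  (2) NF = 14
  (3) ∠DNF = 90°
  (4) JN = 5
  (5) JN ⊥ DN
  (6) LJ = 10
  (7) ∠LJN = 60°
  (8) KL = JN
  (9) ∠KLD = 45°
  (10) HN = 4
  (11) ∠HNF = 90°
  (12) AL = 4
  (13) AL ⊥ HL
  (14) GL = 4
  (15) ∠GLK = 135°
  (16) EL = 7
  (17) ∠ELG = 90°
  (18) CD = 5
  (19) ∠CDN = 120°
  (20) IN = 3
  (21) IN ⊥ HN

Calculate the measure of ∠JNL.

Step 1: By the law of cosines on triangle NJL: NL² = 5² + 10² − 2·5·10·cos(60°) = 75, so NL = 5·√3.
Step 2: By the inverse law of cosines on triangle JNL: cos(∠JNL) = (5² + (5·√3)² − 10²) / (2·5·5·√3) = 0/86.6 = 0, so ∠JNL = 90°.

Therefore, the measure of angle ∠JNL = 90°.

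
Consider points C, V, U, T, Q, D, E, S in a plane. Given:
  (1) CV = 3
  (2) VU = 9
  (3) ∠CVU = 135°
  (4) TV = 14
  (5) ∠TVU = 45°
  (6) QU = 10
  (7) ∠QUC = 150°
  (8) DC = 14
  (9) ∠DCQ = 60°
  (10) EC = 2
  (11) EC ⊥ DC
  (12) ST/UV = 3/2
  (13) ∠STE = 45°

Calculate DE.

Step 1: By the law of cosines on triangle DCE: DE² = 14² + 2² − 2·14·2·cos(90°) = 200, so DE = 10·√2.

Therefore, the length of DE = 10·√2.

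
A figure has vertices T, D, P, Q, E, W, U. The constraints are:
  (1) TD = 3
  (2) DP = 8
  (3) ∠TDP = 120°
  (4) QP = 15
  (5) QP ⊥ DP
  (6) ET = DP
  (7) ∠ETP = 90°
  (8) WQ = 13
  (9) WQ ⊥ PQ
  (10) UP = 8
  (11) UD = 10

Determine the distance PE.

From the given relations: ET = DP = 8.
Step 1: By the law of cosines on triangle PDT: PT² = 8² + 3² − 2·8·3·cos(120°) = 97, so PT = √97.
Step 2: By the law of cosines on triangle PTE: PE² = √97² + 8² − 2·√97·8·cos(90°) = 161, so PE = √161.

Therefore, the length of PE = √161.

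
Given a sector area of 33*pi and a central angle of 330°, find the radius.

Sector area A = πr² × θ/360, so r² = 360A / (πθ).
r² = 360 × 33*pi / (π × 330)
r² = 36
r = 6

6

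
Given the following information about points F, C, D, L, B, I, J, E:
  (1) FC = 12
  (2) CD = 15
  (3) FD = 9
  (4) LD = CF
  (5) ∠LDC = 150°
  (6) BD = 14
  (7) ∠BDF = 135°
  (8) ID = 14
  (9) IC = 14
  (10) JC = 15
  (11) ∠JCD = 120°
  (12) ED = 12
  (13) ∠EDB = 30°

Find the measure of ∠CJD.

Step 1: By the law of cosines on triangle JCD: JD² = 15² + 15² − 2·15·15·cos(120°) = 675, so JD = 15·√3.
Step 2: By the inverse law of cosines on triangle CJD: cos(∠CJD) = (15² + (15·√3)² − 15²) / (2·15·15·√3) = 675/779.42 = 0.866, so ∠CJD = 30°.

Therefore, the measure of angle ∠CJD = 30°.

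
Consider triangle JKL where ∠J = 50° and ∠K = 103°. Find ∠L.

Let angle L = x. Then 50 + 103 + x = 180.
x = 180 - 153 = 27 degrees.

27 degrees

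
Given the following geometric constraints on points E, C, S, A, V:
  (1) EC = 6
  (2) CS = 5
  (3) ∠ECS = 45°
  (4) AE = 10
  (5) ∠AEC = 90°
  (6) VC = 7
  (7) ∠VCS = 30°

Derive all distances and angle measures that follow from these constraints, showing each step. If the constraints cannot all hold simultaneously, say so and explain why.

The constraints are consistent.

Step 1: From EC = 6, CS = 5, and ∠ECS = 45°, by the law of cosines:
  ES² = EC² + CS² - 2·EC·CS·cos(45°) = 36 + 25 - 42.43 = 18.57
  ES ≈ 4.31

Step 2: From CE = 6, EA = 10, and ∠CEA = 90°, by the law of cosines:
  CA² = CE² + EA² - 2·CE·EA·cos(90°) = 36 + 100 - 0 = 136
  CA = 2·√34

Step 3: From SC = 5, CV = 7, and ∠SCV = 30°, by the law of cosines:
  SV² = SC² + CV² - 2·SC·CV·cos(30°) = 25 + 49 - 60.62 = 13.38
  SV ≈ 3.66

Step 4: From EC = 6, ES = 4.31, CS = 5, by the inverse law of cosines:
  cos(∠CES) = (EC² + ES² - CS²) / (2·EC·ES)
  ∠CES = 55.12°

Step 5: From CA = 2·√34, CE = 6, AE = 10, by the inverse law of cosines:
  cos(∠ACE) = (CA² + CE² - AE²) / (2·CA·CE)
  ∠ACE = 59.04°

Step 6: From SC = 5, SE = 4.31, CE = 6, by the inverse law of cosines:
  cos(∠CSE) = (SC² + SE² - CE²) / (2·SC·SE)
  ∠CSE = 79.88°

Step 7: From SC = 5, SV = 3.66, CV = 7, by the inverse law of cosines:
  cos(∠CSV) = (SC² + SV² - CV²) / (2·SC·SV)
  ∠CSV = 106.88°

Step 8: From AC = 2·√34, AE = 10, CE = 6, by the inverse law of cosines:
  cos(∠CAE) = (AC² + AE² - CE²) / (2·AC·AE)
  ∠CAE = 30.96°

Step 9: From VC = 7, VS = 3.66, CS = 5, by the inverse law of cosines:
  cos(∠CVS) = (VC² + VS² - CS²) / (2·VC·VS)
  ∠CVS = 43.12°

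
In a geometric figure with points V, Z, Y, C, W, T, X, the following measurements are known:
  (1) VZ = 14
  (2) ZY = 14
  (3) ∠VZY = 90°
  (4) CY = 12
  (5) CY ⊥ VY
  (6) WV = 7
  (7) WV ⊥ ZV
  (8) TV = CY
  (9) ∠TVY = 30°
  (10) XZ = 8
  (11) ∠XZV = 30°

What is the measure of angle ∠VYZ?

Step 1: By the law of cosines on triangle YZV: YV² = 14² + 14² − 2·14·14·cos(90°) = 392, so YV = 14·√2.
Step 2: By the inverse law of cosines on triangle VYZ: cos(∠VYZ) = ((14·√2)² + 14² − 14²) / (2·14·√2·14) = 392/554.37 = 0.7071, so ∠VYZ = 45°.

Therefore, the measure of angle ∠VYZ = 45°.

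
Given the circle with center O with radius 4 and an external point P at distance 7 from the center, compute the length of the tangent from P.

Let T be the point of tangency. Then OT ⊥ PT (radius ⊥ tangent).
In right triangle OTP: OP² = OT² + PT²
7² = 4² + PT²
PT² = 33, PT = sqrt(33)

sqrt(33)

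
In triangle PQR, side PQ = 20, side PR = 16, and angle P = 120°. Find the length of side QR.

By the law of cosines: QR^2 = PQ^2 + PR^2 - 2*PQ*PR*cos(P)
QR^2 = 20^2 + 16^2 - 2*20*16*cos(120°)
QR^2 = 400 + 256 - 640*(-1/2)
QR^2 = 976
QR = 4*sqrt(61)

4*sqrt(61)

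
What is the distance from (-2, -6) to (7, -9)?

d = sqrt((9)^2 + (-3)^2) = sqrt(90) = 3*sqrt(10)

3*sqrt(10)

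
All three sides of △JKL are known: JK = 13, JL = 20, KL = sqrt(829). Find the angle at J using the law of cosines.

By the inverse law of cosines: cos(J) = (JK² + JL² - KL²) / (2 × JK × JL)
cos(J) = (13² + 20² - (sqrt(829))²) / (2 × 13 × 20)
cos(J) = (169 + 400 - (829)) / 520
cos(J) = -1/2
J = arccos(-1/2) = 120°

120°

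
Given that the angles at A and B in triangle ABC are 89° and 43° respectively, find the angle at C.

The interior angles sum to 180°: angle C = 180 - 89 - 43 = 48°.
The triangle is acute (angles 89°, 43°, 48°).

48 degrees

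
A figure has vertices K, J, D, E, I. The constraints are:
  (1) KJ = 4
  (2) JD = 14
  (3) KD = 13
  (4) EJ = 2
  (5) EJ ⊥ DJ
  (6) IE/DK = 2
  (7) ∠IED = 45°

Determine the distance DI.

From the given relations: IE = 2·DK = 2·13 = 26.
Step 1: By the law of cosines on triangle EJD: ED² = 2² + 14² − 2·2·14·cos(90°) = 200, so ED = 10·√2.
Step 2: By the law of cosines on triangle DEI: DI² = (10·√2)² + 26² − 2·10·√2·26·cos(45°) = 356, so DI = 2·√89.

Therefore, the length of DI = 2·√89.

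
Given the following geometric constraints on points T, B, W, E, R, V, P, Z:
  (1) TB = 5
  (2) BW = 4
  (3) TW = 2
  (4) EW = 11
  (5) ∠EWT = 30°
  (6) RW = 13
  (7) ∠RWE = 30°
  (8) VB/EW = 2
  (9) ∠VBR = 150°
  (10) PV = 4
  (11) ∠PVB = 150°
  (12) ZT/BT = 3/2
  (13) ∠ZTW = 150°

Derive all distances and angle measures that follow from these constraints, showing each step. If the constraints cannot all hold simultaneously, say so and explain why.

The constraints are consistent.

From the given relations:
  VB = 2·EW = 2·11 = 22
  ZT = 3/2·BT = 3/2·5 ≈ 7.5

Step 1: From TW = 2, WE = 11, and ∠TWE = 30°, by the law of cosines:
  TE² = TW² + WE² - 2·TW·WE·cos(30°) = 4 + 121 - 38.11 = 86.89
  TE ≈ 9.32

Step 2: From BV = 22, VP = 4, and ∠BVP = 150°, by the law of cosines:
  BP² = BV² + VP² - 2·BV·VP·cos(150°) = 484 + 16 + 152.4 = 652.4
  BP ≈ 25.54

Step 3: From WT = 2, TZ = 7.5, and ∠WTZ = 150°, by the law of cosines:
  WZ² = WT² + TZ² - 2·WT·TZ·cos(150°) = 4 + 56.25 + 25.98 = 86.23
  WZ ≈ 9.29

Step 4: From EW = 11, WR = 13, and ∠EWR = 30°, by the law of cosines:
  ER² = EW² + WR² - 2·EW·WR·cos(30°) = 121 + 169 - 247.7 = 42.32
  ER ≈ 6.51

Step 5: From TB = 5, TW = 2, BW = 4, by the inverse law of cosines:
  cos(∠BTW) = (TB² + TW² - BW²) / (2·TB·TW)
  ∠BTW = 49.46°

Step 6: From BT = 5, BW = 4, TW = 2, by the inverse law of cosines:
  cos(∠TBW) = (BT² + BW² - TW²) / (2·BT·BW)
  ∠TBW = 22.33°

Step 7: From WB = 4, WT = 2, BT = 5, by the inverse law of cosines:
  cos(∠BWT) = (WB² + WT² - BT²) / (2·WB·WT)
  ∠BWT = 108.21°

Step 8: From TE = 9.32, TW = 2, EW = 11, by the inverse law of cosines:
  cos(∠ETW) = (TE² + TW² - EW²) / (2·TE·TW)
  ∠ETW = 143.84°

Step 9: From BP = 25.54, BV = 22, PV = 4, by the inverse law of cosines:
  cos(∠PBV) = (BP² + BV² - PV²) / (2·BP·BV)
  ∠PBV = 4.49°

Step 10: From WT = 2, WZ = 9.29, TZ = 7.5, by the inverse law of cosines:
  cos(∠TWZ) = (WT² + WZ² - TZ²) / (2·WT·WZ)
  ∠TWZ = 23.82°

Step 11: From ER = 6.51, EW = 11, RW = 13, by the inverse law of cosines:
  cos(∠REW) = (ER² + EW² - RW²) / (2·ER·EW)
  ∠REW = 92.28°

Step 12: From ET = 9.32, EW = 11, TW = 2, by the inverse law of cosines:
  cos(∠TEW) = (ET² + EW² - TW²) / (2·ET·EW)
  ∠TEW = 6.16°

Step 13: From RE = 6.51, RW = 13, EW = 11, by the inverse law of cosines:
  cos(∠ERW) = (RE² + RW² - EW²) / (2·RE·RW)
  ∠ERW = 57.72°

Step 14: From PB = 25.54, PV = 4, BV = 22, by the inverse law of cosines:
  cos(∠BPV) = (PB² + PV² - BV²) / (2·PB·PV)
  ∠BPV = 25.51°

Step 15: From ZT = 7.5, ZW = 9.29, TW = 2, by the inverse law of cosines:
  cos(∠TZW) = (ZT² + ZW² - TW²) / (2·ZT·ZW)
  ∠TZW = 6.18°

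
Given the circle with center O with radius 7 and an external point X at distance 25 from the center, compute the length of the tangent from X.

The tangent, radius, and line from the external point to the center form a right triangle.
The right angle is where the tangent meets the radius.
By the Pythagorean theorem: tangent² + 7² = 25²
tangent² = 625 - 49 = 576
tangent = 24

24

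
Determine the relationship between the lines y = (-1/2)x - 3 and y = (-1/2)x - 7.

Slope of line 1: m1 = -1/2
Slope of line 2: m2 = -1/2
Two lines are parallel if and only if they have equal slopes (or both are vertical).
Here m1 = m2 = -1/2, confirming the lines are parallel.

Parallel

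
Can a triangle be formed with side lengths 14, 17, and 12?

Sort the sides: 12, 14, 17.
It suffices to check that the sum of the two smallest exceeds the largest:
12 + 14 = 26 > 17. ✓
Yes, a valid triangle can be formed.

Yes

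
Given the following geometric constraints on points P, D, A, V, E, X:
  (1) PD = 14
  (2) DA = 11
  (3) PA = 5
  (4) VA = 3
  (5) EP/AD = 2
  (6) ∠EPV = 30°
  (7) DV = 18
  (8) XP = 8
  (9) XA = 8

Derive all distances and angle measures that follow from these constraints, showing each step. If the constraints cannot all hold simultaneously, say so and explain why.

These constraints are not satisfiable: by the triangle inequality in triangle ADV, (2) DA = 11 and (4) VA = 3 force DV ≤ 11 + 3 = 14, but (7) says DV = 18. No planar figure meets all of them, so nothing further can be derived.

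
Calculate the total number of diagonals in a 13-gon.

The number of diagonals in an n-gon is n(n - 3)/2.
For n = 13: 13(13 - 3)/2 = 13 × 10 / 2 = 65.

65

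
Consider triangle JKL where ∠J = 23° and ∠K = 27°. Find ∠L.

Let angle L = x. Then 23 + 27 + x = 180.
x = 180 - 50 = 130 degrees.

130 degrees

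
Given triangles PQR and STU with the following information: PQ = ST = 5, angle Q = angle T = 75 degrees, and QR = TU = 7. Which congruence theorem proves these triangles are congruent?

Consider the given information: PQ = ST = 5, angle Q = angle T = 75 degrees, and QR = TU = 7
This is not SSS or AAS: SSS requires all three pairs of sides, but we don't have that. AAS requires two angles and a non-included side.
The correct criterion is SAS. Two pairs of corresponding sides and the included angle are equal (Side-Angle-Side).

SAS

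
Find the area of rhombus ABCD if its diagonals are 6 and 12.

The diagonals of a rhombus divide it into four right triangles.
Each triangle has legs 6/ 2 = 3 and 12/2 = 6, so each has area (1/2)*3*6 = 9.
Four such triangles give total area = (d1 * d2) / 2 = 36.

36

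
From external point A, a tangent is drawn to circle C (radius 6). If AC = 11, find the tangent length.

tangent = √(d² - r²) = √(11² - 6²) = √(121 - 36) = √85 = sqrt(85)

sqrt(85)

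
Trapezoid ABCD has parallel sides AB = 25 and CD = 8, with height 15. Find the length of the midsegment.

The midsegment of a trapezoid = (base1 + base2) / 2
midsegment = (25 + 8) / 2
midsegment = 33 / 2
midsegment = 33/2

33/2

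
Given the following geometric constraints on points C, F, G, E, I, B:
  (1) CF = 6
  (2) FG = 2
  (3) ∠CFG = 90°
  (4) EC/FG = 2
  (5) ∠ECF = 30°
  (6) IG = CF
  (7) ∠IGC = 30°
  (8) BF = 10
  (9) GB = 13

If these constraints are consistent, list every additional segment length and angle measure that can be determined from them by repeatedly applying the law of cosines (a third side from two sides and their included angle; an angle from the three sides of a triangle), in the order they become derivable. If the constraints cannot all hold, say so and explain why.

These constraints are not satisfiable: by the triangle inequality in triangle FGB, (2) FG = 2 and (8) BF = 10 force GB ≤ 2 + 10 = 12, but (9) says GB = 13. No planar figure meets all of them, so nothing further can be derived.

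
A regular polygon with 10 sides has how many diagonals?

The number of diagonals in an n-gon is n(n - 3)/2.
For n = 10: 10(10 - 3)/2 = 10 × 7 / 2 = 35.

35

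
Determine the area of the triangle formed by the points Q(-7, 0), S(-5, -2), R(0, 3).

Using the Shoelace formula for a triangle:
Area = (1/2)|x0(y1 - y2) + x1(y2 - y0) + x2(y0 - y1)|
Area = (1/2)|-7(-2 - 3) + -5(3 - 0) + 0(0 - -2)|
Area = (1/2)|35 + -15 + 0|
Area = (1/2)|20|
Area = (1/2)(20)
Area = 10

10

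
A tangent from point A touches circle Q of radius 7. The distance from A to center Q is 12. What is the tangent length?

Let T be the point of tangency. Then QT ⊥ AT (radius ⊥ tangent).
In right triangle QTA: QA² = QT² + AT²
12² = 7² + AT²
AT² = 95, AT = sqrt(95)

sqrt(95)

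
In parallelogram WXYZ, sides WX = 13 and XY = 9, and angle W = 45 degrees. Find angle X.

Opposite sides of a parallelogram are parallel, so consecutive angles form co-interior angles on a transversal.
Co-interior angles sum to 180°, giving angle X = 180 - 45 = 135 degrees.

135 degrees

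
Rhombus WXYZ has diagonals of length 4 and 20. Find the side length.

Half-diagonals are 2 and 10. side = sqrt(2^2 + 10^2) = sqrt(104) = 2*sqrt(26)

2*sqrt(26)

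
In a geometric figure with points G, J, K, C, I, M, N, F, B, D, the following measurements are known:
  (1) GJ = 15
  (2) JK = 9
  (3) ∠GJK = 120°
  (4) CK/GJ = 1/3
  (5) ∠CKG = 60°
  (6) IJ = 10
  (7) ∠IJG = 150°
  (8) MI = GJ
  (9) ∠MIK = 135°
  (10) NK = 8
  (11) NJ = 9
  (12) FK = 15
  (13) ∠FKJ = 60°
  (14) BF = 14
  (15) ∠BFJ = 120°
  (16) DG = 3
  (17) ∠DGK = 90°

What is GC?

From the given relations: CK = 1/3·GJ = 1/3·15 = 5.
Step 1: By the law of cosines on triangle GJK: GK² = 15² + 9² − 2·15·9·cos(120°) = 441, so GK = 21.
Step 2: By the law of cosines on triangle GKC: GC² = 21² + 5² − 2·21·5·cos(60°) = 361, so GC = 19.

Therefore, the length of GC = 19.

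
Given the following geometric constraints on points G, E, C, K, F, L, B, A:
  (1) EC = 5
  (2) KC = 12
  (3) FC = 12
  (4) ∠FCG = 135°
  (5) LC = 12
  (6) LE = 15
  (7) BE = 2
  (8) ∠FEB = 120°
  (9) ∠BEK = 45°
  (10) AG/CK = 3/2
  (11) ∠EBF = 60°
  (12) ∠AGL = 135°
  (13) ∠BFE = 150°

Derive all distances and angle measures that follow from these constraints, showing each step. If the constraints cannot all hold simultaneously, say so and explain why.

These constraints are not satisfiable: (8), (11) and (13) are the three interior angles of triangle FEB, which must sum to 180°, but 120° + 60° + 150° = 330°. No planar figure meets all of them, so nothing further can be derived.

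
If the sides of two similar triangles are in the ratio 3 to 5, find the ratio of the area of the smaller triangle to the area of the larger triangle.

Area scales with the square of linear dimensions. If every length is multiplied by 3/5, then the area is multiplied by (3/5)^2 = 9/25.
The area ratio is 9:25.

9:25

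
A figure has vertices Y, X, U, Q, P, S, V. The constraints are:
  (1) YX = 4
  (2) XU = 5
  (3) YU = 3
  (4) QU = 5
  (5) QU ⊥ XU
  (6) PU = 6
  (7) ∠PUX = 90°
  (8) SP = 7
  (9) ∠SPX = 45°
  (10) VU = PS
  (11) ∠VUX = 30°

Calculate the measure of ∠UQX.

Step 1: By the law of cosines on triangle QUX: QX² = 5² + 5² − 2·5·5·cos(90°) = 50, so QX = 5·√2.
Step 2: By the inverse law of cosines on triangle UQX: cos(∠UQX) = (5² + (5·√2)² − 5²) / (2·5·5·√2) = 50/70.71 = 0.7071, so ∠UQX = 45°.

Therefore, the measure of angle ∠UQX = 45°.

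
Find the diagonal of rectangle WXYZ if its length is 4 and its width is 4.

A rectangle's diagonal splits it into two right triangles, with the diagonal as the hypotenuse.
By the Pythagorean theorem, d^2 = 4^2 + 4^2 = 32.
Therefore d = sqrt(32) = 4*sqrt(2).

4*sqrt(2)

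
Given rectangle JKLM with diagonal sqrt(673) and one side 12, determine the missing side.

The diagonal of a rectangle forms a right triangle with the two sides.
Rearranging the Pythagorean theorem: missing side = sqrt(d^2 - known^2).
= sqrt(673 - 144) = sqrt(529) = 23.

23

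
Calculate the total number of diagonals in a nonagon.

Total line segments between 9 vertices = C(9,2) = 36.
Subtract the 9 sides: 36 - 9 = 27 diagonals.

27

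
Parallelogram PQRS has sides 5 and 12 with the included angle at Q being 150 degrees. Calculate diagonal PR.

The diagonal of a parallelogram can be found by treating two adjacent sides and the diagonal as a triangle.
Applying the law of cosines with sides 5, 12 and included angle 150°:
d^2 = 25 + 144 - 120*cos(150°) = 60*sqrt(3) + 169
d = sqrt(60*sqrt(3) + 169)

sqrt(60*sqrt(3) + 169)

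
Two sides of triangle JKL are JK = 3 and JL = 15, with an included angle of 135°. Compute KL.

By the law of cosines: KL^2 = JK^2 + JL^2 - 2*JK*JL*cos(J)
KL^2 = 3^2 + 15^2 - 2*3*15*cos(135°)
KL^2 = 9 + 225 - 90*(-sqrt(2)/2)
KL^2 = 45*sqrt(2) + 234
KL = 3*sqrt(5*sqrt(2) + 26)

3*sqrt(5*sqrt(2) + 26)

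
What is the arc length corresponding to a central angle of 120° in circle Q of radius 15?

The full circumference is 2πr = 2π(15) = 30*pi.
The arc spans 120° out of 360°, which is a fraction of 1/3.
Arc length = 30*pi × 1/3 = 10*pi.

10*pi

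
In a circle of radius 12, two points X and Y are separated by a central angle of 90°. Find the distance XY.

Chord = 2(12) sin(45°) = 12*sqrt(2)

12*sqrt(2)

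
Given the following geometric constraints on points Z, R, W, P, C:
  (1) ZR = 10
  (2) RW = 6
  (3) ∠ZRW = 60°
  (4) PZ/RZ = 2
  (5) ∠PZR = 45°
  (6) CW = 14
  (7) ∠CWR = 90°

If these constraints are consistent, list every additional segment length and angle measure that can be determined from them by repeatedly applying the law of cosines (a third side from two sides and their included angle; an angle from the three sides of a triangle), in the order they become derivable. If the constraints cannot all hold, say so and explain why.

The constraints are consistent. Derivable facts, in order:
After 1 step:
- RC = 2·√58
- RP ≈ 14.74
- ZW = 2·√19
After 2 steps:
- ∠CRW = 66.8°
- ∠PRZ = 106.32°
- ∠RCW = 23.2°
- ∠RPZ = 28.68°
- ∠RWZ = 83.41°
- ∠RZW = 36.59°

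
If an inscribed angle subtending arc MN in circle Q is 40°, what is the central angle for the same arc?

Central angle = 2 × 40° = 80° (inscribed angle theorem).

80°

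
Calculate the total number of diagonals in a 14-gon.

The number of diagonals in an n-gon is n(n - 3)/2.
For n = 14: 14(14 - 3)/2 = 14 × 11 / 2 = 77.

77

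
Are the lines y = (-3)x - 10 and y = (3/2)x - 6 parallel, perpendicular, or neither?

Slope of line 1: m1 = -3
Slope of line 2: m2 = 3/2
m1 != m2 (-3 != 3/2), so not parallel.
m1 * m2 = (-3) * (3/2) = -9/2 != -1, so not perpendicular.
The lines are neither parallel nor perpendicular.

Neither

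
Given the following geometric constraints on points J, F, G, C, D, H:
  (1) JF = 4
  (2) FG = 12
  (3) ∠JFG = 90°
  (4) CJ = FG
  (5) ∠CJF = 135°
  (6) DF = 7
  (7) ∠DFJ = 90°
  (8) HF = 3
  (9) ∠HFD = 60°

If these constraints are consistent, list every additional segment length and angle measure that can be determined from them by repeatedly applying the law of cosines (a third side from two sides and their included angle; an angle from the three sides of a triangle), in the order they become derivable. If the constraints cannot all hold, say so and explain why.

The constraints are consistent. Derivable facts, in order:
After 1 step:
- DH = √37
- FC ≈ 15.1
- JD = √65
- JG = 4·√10
After 2 steps:
- ∠CFJ = 34.2°
- ∠DHF = 94.72°
- ∠DJF = 60.26°
- ∠FCJ = 10.8°
- ∠FDH = 25.28°
- ∠FDJ = 29.74°
- ∠FGJ = 18.43°
- ∠FJG = 71.57°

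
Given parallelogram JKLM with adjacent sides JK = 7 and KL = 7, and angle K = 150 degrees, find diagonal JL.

Law of cosines: d^2 = 7^2 + 7^2 - 2(7)(7)cos(150°) = 49*sqrt(3) + 98, so d = 7*sqrt(sqrt(3) + 2).

7*sqrt(sqrt(3) + 2)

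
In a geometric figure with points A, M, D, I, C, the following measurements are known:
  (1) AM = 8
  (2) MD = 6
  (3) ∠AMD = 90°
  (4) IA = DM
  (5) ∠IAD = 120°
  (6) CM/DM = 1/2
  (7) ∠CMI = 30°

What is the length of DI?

From the given relations: IA = DM = 6.
Step 1: By the law of cosines on triangle DMA: DA² = 6² + 8² − 2·6·8·cos(90°) = 100, so DA = 10.
Step 2: By the law of cosines on triangle DAI: DI² = 10² + 6² − 2·10·6·cos(120°) = 196, so DI = 14.

Therefore, the length of DI = 14.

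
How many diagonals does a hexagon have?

Total line segments between 6 vertices = C(6,2) = 15.
Subtract the 6 sides: 15 - 6 = 9 diagonals.

9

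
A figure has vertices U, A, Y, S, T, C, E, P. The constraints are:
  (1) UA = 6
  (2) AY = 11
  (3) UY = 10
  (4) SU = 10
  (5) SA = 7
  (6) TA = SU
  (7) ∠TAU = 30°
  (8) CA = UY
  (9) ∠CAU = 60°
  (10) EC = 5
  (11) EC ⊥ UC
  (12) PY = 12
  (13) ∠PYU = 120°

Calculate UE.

From the given relations: CA = UY = 10.
Step 1: By the law of cosines on triangle UAC: UC² = 6² + 10² − 2·6·10·cos(60°) = 76, so UC = 2·√19.
Step 2: By the law of cosines on triangle UCE: UE² = (2·√19)² + 5² − 2·2·√19·5·cos(90°) = 101, so UE = √101.

Therefore, the length of UE = √101.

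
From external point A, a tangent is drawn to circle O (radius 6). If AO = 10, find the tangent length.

The tangent, radius, and line from the external point to the center form a right triangle.
The right angle is where the tangent meets the radius.
By the Pythagorean theorem: tangent² + 6² = 10²
tangent² = 100 - 36 = 64
tangent = 8

8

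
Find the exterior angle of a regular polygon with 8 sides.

Each exterior angle of a regular n-gon is 360 / n.
For n = 8: 360 / 8 = 45 degrees.

45 degrees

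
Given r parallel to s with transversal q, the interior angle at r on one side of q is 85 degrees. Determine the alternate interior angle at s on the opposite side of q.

Alternate interior angles are equal: 85 degrees.

85 degrees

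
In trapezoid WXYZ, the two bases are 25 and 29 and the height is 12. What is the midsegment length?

The midsegment (median) of a trapezoid connects the midpoints of the non-parallel sides.
Its length is the average of the two bases: (25 + 29) / 2 = 27.

27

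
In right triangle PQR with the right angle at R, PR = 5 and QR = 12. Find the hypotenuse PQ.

PQ = sqrt(5^2 + 12^2) = sqrt(169) = 13

13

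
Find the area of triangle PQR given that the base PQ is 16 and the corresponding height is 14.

Area = (1/2) * base * height
Area = (1/2) * 16 * 14
Area = 112

112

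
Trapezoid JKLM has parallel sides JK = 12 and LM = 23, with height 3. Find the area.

Area = (12 + 23) * 3 / 2 = 105 / 2 = 105/2

105/2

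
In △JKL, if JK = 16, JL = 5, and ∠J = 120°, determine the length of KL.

By the law of cosines: KL^2 = JK^2 + JL^2 - 2*JK*JL*cos(J)
KL^2 = 16^2 + 5^2 - 2*16*5*cos(120°)
KL^2 = 256 + 25 - 160*(-1/2)
KL^2 = 361
KL = 19

19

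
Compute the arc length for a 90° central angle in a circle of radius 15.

Arc length = 2πr × θ/360
= 2π × 15 × 1/4
= 15*pi/2

15*pi/2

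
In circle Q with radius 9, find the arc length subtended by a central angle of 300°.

Arc length = 2π(9)(5/6) = 15*pi

15*pi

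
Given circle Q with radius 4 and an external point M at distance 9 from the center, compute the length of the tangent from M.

Let T be the point of tangency. Then QT ⊥ MT (radius ⊥ tangent).
In right triangle QTM: QM² = QT² + MT²
9² = 4² + MT²
MT² = 65, MT = sqrt(65)

sqrt(65)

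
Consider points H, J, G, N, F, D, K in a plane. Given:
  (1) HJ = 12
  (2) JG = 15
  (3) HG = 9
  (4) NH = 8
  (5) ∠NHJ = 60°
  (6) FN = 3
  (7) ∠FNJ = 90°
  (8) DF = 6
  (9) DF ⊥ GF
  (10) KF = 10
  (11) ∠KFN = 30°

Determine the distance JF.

Step 1: By the law of cosines on triangle JHN: JN² = 12² + 8² − 2·12·8·cos(60°) = 112, so JN = 4·√7.
Step 2: By the law of cosines on triangle JNF: JF² = (4·√7)² + 3² − 2·4·√7·3·cos(90°) = 121, so JF = 11.

Therefore, the length of JF = 11.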